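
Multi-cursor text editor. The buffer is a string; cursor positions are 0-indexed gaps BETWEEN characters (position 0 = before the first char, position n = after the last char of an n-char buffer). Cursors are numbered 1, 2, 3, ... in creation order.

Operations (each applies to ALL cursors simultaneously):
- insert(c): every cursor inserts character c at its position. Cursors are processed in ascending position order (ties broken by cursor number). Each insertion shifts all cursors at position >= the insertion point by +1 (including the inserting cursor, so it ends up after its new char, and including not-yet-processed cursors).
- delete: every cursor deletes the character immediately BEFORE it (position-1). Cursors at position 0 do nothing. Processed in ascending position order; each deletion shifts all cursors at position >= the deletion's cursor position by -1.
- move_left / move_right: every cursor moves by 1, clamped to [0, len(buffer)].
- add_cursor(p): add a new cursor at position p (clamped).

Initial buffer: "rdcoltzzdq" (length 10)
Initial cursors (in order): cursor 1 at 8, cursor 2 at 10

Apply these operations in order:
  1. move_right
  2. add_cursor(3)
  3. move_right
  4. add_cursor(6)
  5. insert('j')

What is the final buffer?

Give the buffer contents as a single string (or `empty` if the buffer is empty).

Answer: rdcojltjzzdqjj

Derivation:
After op 1 (move_right): buffer="rdcoltzzdq" (len 10), cursors c1@9 c2@10, authorship ..........
After op 2 (add_cursor(3)): buffer="rdcoltzzdq" (len 10), cursors c3@3 c1@9 c2@10, authorship ..........
After op 3 (move_right): buffer="rdcoltzzdq" (len 10), cursors c3@4 c1@10 c2@10, authorship ..........
After op 4 (add_cursor(6)): buffer="rdcoltzzdq" (len 10), cursors c3@4 c4@6 c1@10 c2@10, authorship ..........
After op 5 (insert('j')): buffer="rdcojltjzzdqjj" (len 14), cursors c3@5 c4@8 c1@14 c2@14, authorship ....3..4....12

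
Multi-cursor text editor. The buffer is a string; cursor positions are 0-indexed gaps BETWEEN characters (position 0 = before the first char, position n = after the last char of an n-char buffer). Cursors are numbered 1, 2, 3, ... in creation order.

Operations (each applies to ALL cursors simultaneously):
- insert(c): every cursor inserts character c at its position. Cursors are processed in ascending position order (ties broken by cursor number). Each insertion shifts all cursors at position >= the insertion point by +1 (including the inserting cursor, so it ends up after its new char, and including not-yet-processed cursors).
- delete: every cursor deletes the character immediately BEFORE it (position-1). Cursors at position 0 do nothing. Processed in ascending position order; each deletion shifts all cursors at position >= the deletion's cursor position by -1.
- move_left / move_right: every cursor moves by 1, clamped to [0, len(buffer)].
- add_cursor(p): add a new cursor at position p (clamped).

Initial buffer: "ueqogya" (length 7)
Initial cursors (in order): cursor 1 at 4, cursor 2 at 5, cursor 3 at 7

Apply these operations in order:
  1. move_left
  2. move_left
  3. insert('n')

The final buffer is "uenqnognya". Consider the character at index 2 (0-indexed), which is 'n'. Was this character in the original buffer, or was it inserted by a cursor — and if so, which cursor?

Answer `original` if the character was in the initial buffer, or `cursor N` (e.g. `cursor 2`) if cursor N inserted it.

Answer: cursor 1

Derivation:
After op 1 (move_left): buffer="ueqogya" (len 7), cursors c1@3 c2@4 c3@6, authorship .......
After op 2 (move_left): buffer="ueqogya" (len 7), cursors c1@2 c2@3 c3@5, authorship .......
After op 3 (insert('n')): buffer="uenqnognya" (len 10), cursors c1@3 c2@5 c3@8, authorship ..1.2..3..
Authorship (.=original, N=cursor N): . . 1 . 2 . . 3 . .
Index 2: author = 1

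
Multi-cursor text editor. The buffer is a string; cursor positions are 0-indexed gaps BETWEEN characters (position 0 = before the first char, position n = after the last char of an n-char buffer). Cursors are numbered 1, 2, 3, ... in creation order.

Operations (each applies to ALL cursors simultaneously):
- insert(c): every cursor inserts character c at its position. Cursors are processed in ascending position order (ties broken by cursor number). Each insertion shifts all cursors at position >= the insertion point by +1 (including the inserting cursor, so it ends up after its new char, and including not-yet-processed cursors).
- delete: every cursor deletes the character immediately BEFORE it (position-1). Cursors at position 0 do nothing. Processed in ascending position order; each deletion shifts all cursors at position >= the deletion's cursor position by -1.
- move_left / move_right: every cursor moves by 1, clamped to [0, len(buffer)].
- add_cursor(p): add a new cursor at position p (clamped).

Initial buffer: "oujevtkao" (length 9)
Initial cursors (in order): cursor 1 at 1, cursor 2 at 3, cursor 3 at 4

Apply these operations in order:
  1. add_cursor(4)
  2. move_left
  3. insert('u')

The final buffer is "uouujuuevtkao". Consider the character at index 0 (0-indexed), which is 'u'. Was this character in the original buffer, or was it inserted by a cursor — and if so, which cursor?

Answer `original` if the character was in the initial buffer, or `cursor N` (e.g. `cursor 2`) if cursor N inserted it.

After op 1 (add_cursor(4)): buffer="oujevtkao" (len 9), cursors c1@1 c2@3 c3@4 c4@4, authorship .........
After op 2 (move_left): buffer="oujevtkao" (len 9), cursors c1@0 c2@2 c3@3 c4@3, authorship .........
After op 3 (insert('u')): buffer="uouujuuevtkao" (len 13), cursors c1@1 c2@4 c3@7 c4@7, authorship 1..2.34......
Authorship (.=original, N=cursor N): 1 . . 2 . 3 4 . . . . . .
Index 0: author = 1

Answer: cursor 1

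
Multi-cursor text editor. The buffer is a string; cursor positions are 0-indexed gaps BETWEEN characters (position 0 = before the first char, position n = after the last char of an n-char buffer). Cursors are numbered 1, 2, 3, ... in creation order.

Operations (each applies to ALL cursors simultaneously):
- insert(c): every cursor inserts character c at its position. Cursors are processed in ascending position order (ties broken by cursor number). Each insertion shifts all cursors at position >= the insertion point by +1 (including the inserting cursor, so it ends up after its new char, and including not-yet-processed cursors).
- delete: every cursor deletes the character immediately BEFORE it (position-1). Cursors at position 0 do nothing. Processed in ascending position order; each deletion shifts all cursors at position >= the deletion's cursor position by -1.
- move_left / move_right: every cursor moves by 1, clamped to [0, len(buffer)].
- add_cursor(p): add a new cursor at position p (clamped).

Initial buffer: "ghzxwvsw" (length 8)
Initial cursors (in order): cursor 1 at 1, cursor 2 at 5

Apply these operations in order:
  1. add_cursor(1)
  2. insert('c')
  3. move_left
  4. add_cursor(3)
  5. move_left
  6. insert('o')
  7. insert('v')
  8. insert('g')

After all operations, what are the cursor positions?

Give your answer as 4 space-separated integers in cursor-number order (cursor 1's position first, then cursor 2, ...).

Answer: 7 18 7 11

Derivation:
After op 1 (add_cursor(1)): buffer="ghzxwvsw" (len 8), cursors c1@1 c3@1 c2@5, authorship ........
After op 2 (insert('c')): buffer="gcchzxwcvsw" (len 11), cursors c1@3 c3@3 c2@8, authorship .13....2...
After op 3 (move_left): buffer="gcchzxwcvsw" (len 11), cursors c1@2 c3@2 c2@7, authorship .13....2...
After op 4 (add_cursor(3)): buffer="gcchzxwcvsw" (len 11), cursors c1@2 c3@2 c4@3 c2@7, authorship .13....2...
After op 5 (move_left): buffer="gcchzxwcvsw" (len 11), cursors c1@1 c3@1 c4@2 c2@6, authorship .13....2...
After op 6 (insert('o')): buffer="goocochzxowcvsw" (len 15), cursors c1@3 c3@3 c4@5 c2@10, authorship .13143...2.2...
After op 7 (insert('v')): buffer="goovvcovchzxovwcvsw" (len 19), cursors c1@5 c3@5 c4@8 c2@14, authorship .13131443...22.2...
After op 8 (insert('g')): buffer="goovvggcovgchzxovgwcvsw" (len 23), cursors c1@7 c3@7 c4@11 c2@18, authorship .13131314443...222.2...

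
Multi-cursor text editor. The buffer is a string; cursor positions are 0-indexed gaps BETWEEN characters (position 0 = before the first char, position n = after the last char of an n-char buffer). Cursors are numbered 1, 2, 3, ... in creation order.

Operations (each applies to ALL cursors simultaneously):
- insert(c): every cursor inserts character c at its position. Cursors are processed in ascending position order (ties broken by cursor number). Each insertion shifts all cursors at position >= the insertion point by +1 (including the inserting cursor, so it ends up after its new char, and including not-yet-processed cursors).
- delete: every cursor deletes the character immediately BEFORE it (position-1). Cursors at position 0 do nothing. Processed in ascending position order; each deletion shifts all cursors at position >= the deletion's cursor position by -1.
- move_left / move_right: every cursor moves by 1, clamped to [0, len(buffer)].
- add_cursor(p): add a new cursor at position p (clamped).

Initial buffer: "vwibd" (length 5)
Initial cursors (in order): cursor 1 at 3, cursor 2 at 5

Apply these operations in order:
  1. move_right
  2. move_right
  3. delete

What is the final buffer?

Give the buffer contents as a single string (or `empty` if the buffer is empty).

Answer: vwi

Derivation:
After op 1 (move_right): buffer="vwibd" (len 5), cursors c1@4 c2@5, authorship .....
After op 2 (move_right): buffer="vwibd" (len 5), cursors c1@5 c2@5, authorship .....
After op 3 (delete): buffer="vwi" (len 3), cursors c1@3 c2@3, authorship ...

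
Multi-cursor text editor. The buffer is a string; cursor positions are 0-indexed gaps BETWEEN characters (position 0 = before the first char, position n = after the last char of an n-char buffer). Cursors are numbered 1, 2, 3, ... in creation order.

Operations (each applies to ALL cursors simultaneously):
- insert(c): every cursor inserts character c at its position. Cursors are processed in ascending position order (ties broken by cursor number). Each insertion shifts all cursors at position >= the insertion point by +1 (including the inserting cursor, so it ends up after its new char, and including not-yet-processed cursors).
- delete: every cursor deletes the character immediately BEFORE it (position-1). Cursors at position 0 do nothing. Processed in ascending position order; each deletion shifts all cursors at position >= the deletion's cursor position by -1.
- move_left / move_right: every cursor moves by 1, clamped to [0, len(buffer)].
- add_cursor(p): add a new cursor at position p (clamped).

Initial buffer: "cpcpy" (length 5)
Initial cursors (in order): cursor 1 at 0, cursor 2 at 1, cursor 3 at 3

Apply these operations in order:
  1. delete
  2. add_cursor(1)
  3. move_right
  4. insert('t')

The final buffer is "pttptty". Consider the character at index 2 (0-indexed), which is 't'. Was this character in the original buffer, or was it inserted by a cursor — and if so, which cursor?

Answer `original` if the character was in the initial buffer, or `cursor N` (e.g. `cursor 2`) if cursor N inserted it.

Answer: cursor 2

Derivation:
After op 1 (delete): buffer="ppy" (len 3), cursors c1@0 c2@0 c3@1, authorship ...
After op 2 (add_cursor(1)): buffer="ppy" (len 3), cursors c1@0 c2@0 c3@1 c4@1, authorship ...
After op 3 (move_right): buffer="ppy" (len 3), cursors c1@1 c2@1 c3@2 c4@2, authorship ...
After op 4 (insert('t')): buffer="pttptty" (len 7), cursors c1@3 c2@3 c3@6 c4@6, authorship .12.34.
Authorship (.=original, N=cursor N): . 1 2 . 3 4 .
Index 2: author = 2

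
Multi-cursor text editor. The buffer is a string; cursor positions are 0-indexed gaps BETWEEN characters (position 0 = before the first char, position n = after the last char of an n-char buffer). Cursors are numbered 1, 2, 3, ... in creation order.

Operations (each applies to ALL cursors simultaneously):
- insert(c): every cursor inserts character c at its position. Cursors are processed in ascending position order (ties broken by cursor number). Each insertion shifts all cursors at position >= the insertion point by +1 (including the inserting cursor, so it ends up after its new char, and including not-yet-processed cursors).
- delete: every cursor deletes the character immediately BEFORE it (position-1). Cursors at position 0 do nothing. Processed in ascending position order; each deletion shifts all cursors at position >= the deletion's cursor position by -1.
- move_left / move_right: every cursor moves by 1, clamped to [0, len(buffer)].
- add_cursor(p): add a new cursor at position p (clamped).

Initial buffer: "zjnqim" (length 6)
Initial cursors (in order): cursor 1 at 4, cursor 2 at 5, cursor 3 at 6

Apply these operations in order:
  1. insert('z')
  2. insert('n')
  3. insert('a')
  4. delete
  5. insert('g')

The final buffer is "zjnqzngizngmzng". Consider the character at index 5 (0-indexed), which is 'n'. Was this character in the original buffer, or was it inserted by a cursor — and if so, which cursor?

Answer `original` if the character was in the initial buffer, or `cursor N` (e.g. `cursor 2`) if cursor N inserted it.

Answer: cursor 1

Derivation:
After op 1 (insert('z')): buffer="zjnqzizmz" (len 9), cursors c1@5 c2@7 c3@9, authorship ....1.2.3
After op 2 (insert('n')): buffer="zjnqzniznmzn" (len 12), cursors c1@6 c2@9 c3@12, authorship ....11.22.33
After op 3 (insert('a')): buffer="zjnqznaiznamzna" (len 15), cursors c1@7 c2@11 c3@15, authorship ....111.222.333
After op 4 (delete): buffer="zjnqzniznmzn" (len 12), cursors c1@6 c2@9 c3@12, authorship ....11.22.33
After op 5 (insert('g')): buffer="zjnqzngizngmzng" (len 15), cursors c1@7 c2@11 c3@15, authorship ....111.222.333
Authorship (.=original, N=cursor N): . . . . 1 1 1 . 2 2 2 . 3 3 3
Index 5: author = 1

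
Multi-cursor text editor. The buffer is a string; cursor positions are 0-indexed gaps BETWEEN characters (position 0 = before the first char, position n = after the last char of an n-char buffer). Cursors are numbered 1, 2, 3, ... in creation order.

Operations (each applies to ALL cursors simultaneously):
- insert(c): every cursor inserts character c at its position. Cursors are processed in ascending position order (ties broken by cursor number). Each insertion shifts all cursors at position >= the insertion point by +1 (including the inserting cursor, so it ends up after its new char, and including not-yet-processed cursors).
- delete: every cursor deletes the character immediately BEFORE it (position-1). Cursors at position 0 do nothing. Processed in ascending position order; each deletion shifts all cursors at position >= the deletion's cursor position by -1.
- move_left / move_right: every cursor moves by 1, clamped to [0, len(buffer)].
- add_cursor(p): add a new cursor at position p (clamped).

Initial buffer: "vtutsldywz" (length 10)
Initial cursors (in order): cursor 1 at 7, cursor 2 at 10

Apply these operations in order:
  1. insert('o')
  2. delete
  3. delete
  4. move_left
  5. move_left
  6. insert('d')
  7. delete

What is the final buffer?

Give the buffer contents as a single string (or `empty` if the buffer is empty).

After op 1 (insert('o')): buffer="vtutsldoywzo" (len 12), cursors c1@8 c2@12, authorship .......1...2
After op 2 (delete): buffer="vtutsldywz" (len 10), cursors c1@7 c2@10, authorship ..........
After op 3 (delete): buffer="vtutslyw" (len 8), cursors c1@6 c2@8, authorship ........
After op 4 (move_left): buffer="vtutslyw" (len 8), cursors c1@5 c2@7, authorship ........
After op 5 (move_left): buffer="vtutslyw" (len 8), cursors c1@4 c2@6, authorship ........
After op 6 (insert('d')): buffer="vtutdsldyw" (len 10), cursors c1@5 c2@8, authorship ....1..2..
After op 7 (delete): buffer="vtutslyw" (len 8), cursors c1@4 c2@6, authorship ........

Answer: vtutslyw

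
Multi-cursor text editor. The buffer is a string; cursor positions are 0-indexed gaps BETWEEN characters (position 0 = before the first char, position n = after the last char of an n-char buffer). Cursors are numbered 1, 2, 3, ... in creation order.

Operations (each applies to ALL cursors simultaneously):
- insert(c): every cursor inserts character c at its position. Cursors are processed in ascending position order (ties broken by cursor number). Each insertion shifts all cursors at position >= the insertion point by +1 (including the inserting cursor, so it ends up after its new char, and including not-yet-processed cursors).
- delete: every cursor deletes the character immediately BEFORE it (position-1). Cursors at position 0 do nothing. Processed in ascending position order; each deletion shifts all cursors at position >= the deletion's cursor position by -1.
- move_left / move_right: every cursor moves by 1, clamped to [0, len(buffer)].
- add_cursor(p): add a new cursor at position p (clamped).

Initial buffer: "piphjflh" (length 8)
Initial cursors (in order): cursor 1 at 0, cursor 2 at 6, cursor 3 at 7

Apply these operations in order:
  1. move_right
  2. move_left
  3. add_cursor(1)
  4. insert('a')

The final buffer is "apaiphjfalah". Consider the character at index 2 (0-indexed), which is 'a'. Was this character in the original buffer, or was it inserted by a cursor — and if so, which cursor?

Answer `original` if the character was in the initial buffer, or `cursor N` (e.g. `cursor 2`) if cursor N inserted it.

Answer: cursor 4

Derivation:
After op 1 (move_right): buffer="piphjflh" (len 8), cursors c1@1 c2@7 c3@8, authorship ........
After op 2 (move_left): buffer="piphjflh" (len 8), cursors c1@0 c2@6 c3@7, authorship ........
After op 3 (add_cursor(1)): buffer="piphjflh" (len 8), cursors c1@0 c4@1 c2@6 c3@7, authorship ........
After op 4 (insert('a')): buffer="apaiphjfalah" (len 12), cursors c1@1 c4@3 c2@9 c3@11, authorship 1.4.....2.3.
Authorship (.=original, N=cursor N): 1 . 4 . . . . . 2 . 3 .
Index 2: author = 4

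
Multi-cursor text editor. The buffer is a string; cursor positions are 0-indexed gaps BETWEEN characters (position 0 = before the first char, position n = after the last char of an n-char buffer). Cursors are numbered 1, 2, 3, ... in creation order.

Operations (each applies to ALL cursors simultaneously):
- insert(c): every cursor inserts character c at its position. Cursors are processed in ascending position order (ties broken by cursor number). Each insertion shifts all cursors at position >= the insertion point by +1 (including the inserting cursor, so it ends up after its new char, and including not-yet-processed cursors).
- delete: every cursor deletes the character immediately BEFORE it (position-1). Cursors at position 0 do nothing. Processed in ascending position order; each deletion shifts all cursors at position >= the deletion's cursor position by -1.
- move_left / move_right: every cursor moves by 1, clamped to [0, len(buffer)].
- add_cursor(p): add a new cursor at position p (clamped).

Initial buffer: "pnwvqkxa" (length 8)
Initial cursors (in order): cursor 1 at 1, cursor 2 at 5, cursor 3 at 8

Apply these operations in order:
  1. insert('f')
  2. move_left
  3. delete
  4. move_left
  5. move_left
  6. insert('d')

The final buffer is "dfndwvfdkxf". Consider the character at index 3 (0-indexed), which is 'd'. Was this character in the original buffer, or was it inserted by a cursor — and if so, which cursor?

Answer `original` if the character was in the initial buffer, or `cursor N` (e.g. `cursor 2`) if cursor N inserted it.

After op 1 (insert('f')): buffer="pfnwvqfkxaf" (len 11), cursors c1@2 c2@7 c3@11, authorship .1....2...3
After op 2 (move_left): buffer="pfnwvqfkxaf" (len 11), cursors c1@1 c2@6 c3@10, authorship .1....2...3
After op 3 (delete): buffer="fnwvfkxf" (len 8), cursors c1@0 c2@4 c3@7, authorship 1...2..3
After op 4 (move_left): buffer="fnwvfkxf" (len 8), cursors c1@0 c2@3 c3@6, authorship 1...2..3
After op 5 (move_left): buffer="fnwvfkxf" (len 8), cursors c1@0 c2@2 c3@5, authorship 1...2..3
After op 6 (insert('d')): buffer="dfndwvfdkxf" (len 11), cursors c1@1 c2@4 c3@8, authorship 11.2..23..3
Authorship (.=original, N=cursor N): 1 1 . 2 . . 2 3 . . 3
Index 3: author = 2

Answer: cursor 2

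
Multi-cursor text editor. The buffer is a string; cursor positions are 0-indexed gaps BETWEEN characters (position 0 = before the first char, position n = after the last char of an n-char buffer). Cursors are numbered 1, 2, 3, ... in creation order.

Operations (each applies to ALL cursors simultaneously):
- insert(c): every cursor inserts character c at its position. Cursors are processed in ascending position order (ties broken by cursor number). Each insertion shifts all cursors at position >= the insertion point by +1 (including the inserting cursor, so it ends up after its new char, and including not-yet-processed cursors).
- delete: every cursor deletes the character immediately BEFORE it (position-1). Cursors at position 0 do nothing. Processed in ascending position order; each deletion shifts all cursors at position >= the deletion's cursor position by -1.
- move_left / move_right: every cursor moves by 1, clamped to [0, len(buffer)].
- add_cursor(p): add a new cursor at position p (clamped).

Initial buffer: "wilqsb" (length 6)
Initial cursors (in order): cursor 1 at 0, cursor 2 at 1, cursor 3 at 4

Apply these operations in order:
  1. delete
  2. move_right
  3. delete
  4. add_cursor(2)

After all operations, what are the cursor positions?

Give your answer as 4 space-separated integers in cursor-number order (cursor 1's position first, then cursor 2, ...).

Answer: 0 0 1 2

Derivation:
After op 1 (delete): buffer="ilsb" (len 4), cursors c1@0 c2@0 c3@2, authorship ....
After op 2 (move_right): buffer="ilsb" (len 4), cursors c1@1 c2@1 c3@3, authorship ....
After op 3 (delete): buffer="lb" (len 2), cursors c1@0 c2@0 c3@1, authorship ..
After op 4 (add_cursor(2)): buffer="lb" (len 2), cursors c1@0 c2@0 c3@1 c4@2, authorship ..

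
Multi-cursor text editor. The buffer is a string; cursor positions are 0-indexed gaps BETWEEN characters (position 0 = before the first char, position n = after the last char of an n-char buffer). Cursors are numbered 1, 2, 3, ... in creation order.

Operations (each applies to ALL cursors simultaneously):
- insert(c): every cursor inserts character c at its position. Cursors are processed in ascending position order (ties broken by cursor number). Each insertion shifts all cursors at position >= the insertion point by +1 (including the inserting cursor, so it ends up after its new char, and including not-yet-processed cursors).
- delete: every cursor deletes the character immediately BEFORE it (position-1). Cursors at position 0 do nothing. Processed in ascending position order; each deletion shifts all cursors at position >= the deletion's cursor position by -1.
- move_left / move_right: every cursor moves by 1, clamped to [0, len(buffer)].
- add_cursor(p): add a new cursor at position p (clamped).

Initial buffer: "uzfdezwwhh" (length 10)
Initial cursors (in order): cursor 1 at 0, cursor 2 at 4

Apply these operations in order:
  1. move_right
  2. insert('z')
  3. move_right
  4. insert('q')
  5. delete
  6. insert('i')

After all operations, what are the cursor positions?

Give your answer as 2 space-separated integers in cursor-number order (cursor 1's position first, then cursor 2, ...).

After op 1 (move_right): buffer="uzfdezwwhh" (len 10), cursors c1@1 c2@5, authorship ..........
After op 2 (insert('z')): buffer="uzzfdezzwwhh" (len 12), cursors c1@2 c2@7, authorship .1....2.....
After op 3 (move_right): buffer="uzzfdezzwwhh" (len 12), cursors c1@3 c2@8, authorship .1....2.....
After op 4 (insert('q')): buffer="uzzqfdezzqwwhh" (len 14), cursors c1@4 c2@10, authorship .1.1...2.2....
After op 5 (delete): buffer="uzzfdezzwwhh" (len 12), cursors c1@3 c2@8, authorship .1....2.....
After op 6 (insert('i')): buffer="uzzifdezziwwhh" (len 14), cursors c1@4 c2@10, authorship .1.1...2.2....

Answer: 4 10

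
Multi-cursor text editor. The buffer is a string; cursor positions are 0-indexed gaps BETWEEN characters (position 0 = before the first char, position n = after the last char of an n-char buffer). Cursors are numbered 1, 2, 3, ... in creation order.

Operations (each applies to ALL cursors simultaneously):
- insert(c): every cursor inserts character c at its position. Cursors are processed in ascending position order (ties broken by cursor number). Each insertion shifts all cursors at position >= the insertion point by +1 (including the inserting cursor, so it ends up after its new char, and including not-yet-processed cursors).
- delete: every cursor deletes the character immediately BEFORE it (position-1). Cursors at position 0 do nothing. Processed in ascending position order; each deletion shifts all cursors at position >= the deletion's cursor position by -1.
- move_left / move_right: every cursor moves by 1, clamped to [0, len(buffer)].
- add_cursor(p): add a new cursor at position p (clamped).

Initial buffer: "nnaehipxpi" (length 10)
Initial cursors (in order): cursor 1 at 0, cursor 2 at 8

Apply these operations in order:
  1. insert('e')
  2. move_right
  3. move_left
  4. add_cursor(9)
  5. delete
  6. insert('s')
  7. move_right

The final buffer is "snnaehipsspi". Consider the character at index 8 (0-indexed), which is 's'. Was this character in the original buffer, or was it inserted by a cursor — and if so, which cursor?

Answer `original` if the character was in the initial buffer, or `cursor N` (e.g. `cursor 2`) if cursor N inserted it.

After op 1 (insert('e')): buffer="ennaehipxepi" (len 12), cursors c1@1 c2@10, authorship 1........2..
After op 2 (move_right): buffer="ennaehipxepi" (len 12), cursors c1@2 c2@11, authorship 1........2..
After op 3 (move_left): buffer="ennaehipxepi" (len 12), cursors c1@1 c2@10, authorship 1........2..
After op 4 (add_cursor(9)): buffer="ennaehipxepi" (len 12), cursors c1@1 c3@9 c2@10, authorship 1........2..
After op 5 (delete): buffer="nnaehippi" (len 9), cursors c1@0 c2@7 c3@7, authorship .........
After op 6 (insert('s')): buffer="snnaehipsspi" (len 12), cursors c1@1 c2@10 c3@10, authorship 1.......23..
After op 7 (move_right): buffer="snnaehipsspi" (len 12), cursors c1@2 c2@11 c3@11, authorship 1.......23..
Authorship (.=original, N=cursor N): 1 . . . . . . . 2 3 . .
Index 8: author = 2

Answer: cursor 2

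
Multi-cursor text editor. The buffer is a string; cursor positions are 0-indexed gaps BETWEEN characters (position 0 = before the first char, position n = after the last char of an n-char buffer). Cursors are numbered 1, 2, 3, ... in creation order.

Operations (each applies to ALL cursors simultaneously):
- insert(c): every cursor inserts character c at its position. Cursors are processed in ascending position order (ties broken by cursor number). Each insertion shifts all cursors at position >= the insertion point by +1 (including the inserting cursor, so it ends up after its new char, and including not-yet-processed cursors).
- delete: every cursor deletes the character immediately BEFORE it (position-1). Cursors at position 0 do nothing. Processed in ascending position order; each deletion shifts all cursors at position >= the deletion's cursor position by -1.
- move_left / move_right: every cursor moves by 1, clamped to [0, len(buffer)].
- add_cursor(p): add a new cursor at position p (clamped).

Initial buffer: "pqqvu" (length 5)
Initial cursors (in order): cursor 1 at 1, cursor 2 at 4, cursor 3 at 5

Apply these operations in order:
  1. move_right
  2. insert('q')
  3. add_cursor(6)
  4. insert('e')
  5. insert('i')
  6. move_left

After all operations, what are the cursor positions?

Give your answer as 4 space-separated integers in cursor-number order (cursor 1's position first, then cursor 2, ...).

After op 1 (move_right): buffer="pqqvu" (len 5), cursors c1@2 c2@5 c3@5, authorship .....
After op 2 (insert('q')): buffer="pqqqvuqq" (len 8), cursors c1@3 c2@8 c3@8, authorship ..1...23
After op 3 (add_cursor(6)): buffer="pqqqvuqq" (len 8), cursors c1@3 c4@6 c2@8 c3@8, authorship ..1...23
After op 4 (insert('e')): buffer="pqqeqvueqqee" (len 12), cursors c1@4 c4@8 c2@12 c3@12, authorship ..11...42323
After op 5 (insert('i')): buffer="pqqeiqvueiqqeeii" (len 16), cursors c1@5 c4@10 c2@16 c3@16, authorship ..111...44232323
After op 6 (move_left): buffer="pqqeiqvueiqqeeii" (len 16), cursors c1@4 c4@9 c2@15 c3@15, authorship ..111...44232323

Answer: 4 15 15 9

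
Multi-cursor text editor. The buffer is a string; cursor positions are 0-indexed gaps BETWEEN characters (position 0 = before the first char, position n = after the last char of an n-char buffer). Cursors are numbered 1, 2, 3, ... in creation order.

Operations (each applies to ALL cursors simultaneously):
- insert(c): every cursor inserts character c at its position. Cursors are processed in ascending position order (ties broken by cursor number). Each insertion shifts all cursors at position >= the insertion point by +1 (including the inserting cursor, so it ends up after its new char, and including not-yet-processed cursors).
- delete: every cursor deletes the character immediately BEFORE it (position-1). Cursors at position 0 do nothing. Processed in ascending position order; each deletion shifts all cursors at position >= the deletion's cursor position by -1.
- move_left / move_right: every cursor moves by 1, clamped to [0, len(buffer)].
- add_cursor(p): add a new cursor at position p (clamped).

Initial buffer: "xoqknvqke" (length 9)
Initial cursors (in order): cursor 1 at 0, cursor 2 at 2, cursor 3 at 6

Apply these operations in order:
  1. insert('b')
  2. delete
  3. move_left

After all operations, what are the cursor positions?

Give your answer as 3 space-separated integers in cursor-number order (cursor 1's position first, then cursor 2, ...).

After op 1 (insert('b')): buffer="bxobqknvbqke" (len 12), cursors c1@1 c2@4 c3@9, authorship 1..2....3...
After op 2 (delete): buffer="xoqknvqke" (len 9), cursors c1@0 c2@2 c3@6, authorship .........
After op 3 (move_left): buffer="xoqknvqke" (len 9), cursors c1@0 c2@1 c3@5, authorship .........

Answer: 0 1 5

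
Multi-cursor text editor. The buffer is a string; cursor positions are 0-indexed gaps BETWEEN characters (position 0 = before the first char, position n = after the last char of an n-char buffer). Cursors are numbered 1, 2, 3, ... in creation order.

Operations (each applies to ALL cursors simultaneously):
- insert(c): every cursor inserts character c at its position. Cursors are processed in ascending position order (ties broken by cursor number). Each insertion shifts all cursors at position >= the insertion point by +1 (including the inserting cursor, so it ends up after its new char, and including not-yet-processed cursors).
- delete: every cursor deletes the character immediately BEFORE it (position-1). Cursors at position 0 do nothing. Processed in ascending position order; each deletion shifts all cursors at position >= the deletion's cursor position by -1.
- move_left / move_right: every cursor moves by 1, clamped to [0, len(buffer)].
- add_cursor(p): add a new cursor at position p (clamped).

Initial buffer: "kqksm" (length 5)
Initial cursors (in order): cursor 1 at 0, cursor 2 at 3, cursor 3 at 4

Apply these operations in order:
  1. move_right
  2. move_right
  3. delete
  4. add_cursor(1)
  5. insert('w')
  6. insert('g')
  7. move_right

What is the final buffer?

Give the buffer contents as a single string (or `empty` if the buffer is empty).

After op 1 (move_right): buffer="kqksm" (len 5), cursors c1@1 c2@4 c3@5, authorship .....
After op 2 (move_right): buffer="kqksm" (len 5), cursors c1@2 c2@5 c3@5, authorship .....
After op 3 (delete): buffer="kk" (len 2), cursors c1@1 c2@2 c3@2, authorship ..
After op 4 (add_cursor(1)): buffer="kk" (len 2), cursors c1@1 c4@1 c2@2 c3@2, authorship ..
After op 5 (insert('w')): buffer="kwwkww" (len 6), cursors c1@3 c4@3 c2@6 c3@6, authorship .14.23
After op 6 (insert('g')): buffer="kwwggkwwgg" (len 10), cursors c1@5 c4@5 c2@10 c3@10, authorship .1414.2323
After op 7 (move_right): buffer="kwwggkwwgg" (len 10), cursors c1@6 c4@6 c2@10 c3@10, authorship .1414.2323

Answer: kwwggkwwgg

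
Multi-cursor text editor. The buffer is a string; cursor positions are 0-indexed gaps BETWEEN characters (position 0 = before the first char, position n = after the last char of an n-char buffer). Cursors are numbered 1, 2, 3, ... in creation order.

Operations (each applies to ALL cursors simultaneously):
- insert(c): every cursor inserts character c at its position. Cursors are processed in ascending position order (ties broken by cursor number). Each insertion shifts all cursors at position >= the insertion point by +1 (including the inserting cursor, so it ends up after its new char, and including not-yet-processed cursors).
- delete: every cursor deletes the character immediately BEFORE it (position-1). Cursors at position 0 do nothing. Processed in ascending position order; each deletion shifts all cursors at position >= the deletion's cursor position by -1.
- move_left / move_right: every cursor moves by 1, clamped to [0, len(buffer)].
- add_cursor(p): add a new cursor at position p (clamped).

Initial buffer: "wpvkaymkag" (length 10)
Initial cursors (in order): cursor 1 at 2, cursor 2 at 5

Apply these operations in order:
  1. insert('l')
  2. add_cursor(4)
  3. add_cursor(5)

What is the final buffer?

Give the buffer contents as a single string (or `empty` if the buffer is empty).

After op 1 (insert('l')): buffer="wplvkalymkag" (len 12), cursors c1@3 c2@7, authorship ..1...2.....
After op 2 (add_cursor(4)): buffer="wplvkalymkag" (len 12), cursors c1@3 c3@4 c2@7, authorship ..1...2.....
After op 3 (add_cursor(5)): buffer="wplvkalymkag" (len 12), cursors c1@3 c3@4 c4@5 c2@7, authorship ..1...2.....

Answer: wplvkalymkag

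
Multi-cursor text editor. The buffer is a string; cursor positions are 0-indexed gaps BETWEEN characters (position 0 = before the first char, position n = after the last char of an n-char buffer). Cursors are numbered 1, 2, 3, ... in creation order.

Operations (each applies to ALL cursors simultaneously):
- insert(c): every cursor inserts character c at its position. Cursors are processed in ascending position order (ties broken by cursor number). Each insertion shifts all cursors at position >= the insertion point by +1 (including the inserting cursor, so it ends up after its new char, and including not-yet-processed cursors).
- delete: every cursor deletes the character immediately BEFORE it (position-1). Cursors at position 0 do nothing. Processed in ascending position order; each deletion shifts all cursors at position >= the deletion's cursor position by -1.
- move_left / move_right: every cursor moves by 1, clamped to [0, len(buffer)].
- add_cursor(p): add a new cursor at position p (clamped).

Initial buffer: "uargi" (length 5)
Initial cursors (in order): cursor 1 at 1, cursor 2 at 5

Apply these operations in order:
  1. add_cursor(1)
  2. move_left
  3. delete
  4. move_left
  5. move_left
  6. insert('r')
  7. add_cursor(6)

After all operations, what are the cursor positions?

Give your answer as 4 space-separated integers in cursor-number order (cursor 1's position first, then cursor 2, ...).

Answer: 2 4 2 6

Derivation:
After op 1 (add_cursor(1)): buffer="uargi" (len 5), cursors c1@1 c3@1 c2@5, authorship .....
After op 2 (move_left): buffer="uargi" (len 5), cursors c1@0 c3@0 c2@4, authorship .....
After op 3 (delete): buffer="uari" (len 4), cursors c1@0 c3@0 c2@3, authorship ....
After op 4 (move_left): buffer="uari" (len 4), cursors c1@0 c3@0 c2@2, authorship ....
After op 5 (move_left): buffer="uari" (len 4), cursors c1@0 c3@0 c2@1, authorship ....
After op 6 (insert('r')): buffer="rrurari" (len 7), cursors c1@2 c3@2 c2@4, authorship 13.2...
After op 7 (add_cursor(6)): buffer="rrurari" (len 7), cursors c1@2 c3@2 c2@4 c4@6, authorship 13.2...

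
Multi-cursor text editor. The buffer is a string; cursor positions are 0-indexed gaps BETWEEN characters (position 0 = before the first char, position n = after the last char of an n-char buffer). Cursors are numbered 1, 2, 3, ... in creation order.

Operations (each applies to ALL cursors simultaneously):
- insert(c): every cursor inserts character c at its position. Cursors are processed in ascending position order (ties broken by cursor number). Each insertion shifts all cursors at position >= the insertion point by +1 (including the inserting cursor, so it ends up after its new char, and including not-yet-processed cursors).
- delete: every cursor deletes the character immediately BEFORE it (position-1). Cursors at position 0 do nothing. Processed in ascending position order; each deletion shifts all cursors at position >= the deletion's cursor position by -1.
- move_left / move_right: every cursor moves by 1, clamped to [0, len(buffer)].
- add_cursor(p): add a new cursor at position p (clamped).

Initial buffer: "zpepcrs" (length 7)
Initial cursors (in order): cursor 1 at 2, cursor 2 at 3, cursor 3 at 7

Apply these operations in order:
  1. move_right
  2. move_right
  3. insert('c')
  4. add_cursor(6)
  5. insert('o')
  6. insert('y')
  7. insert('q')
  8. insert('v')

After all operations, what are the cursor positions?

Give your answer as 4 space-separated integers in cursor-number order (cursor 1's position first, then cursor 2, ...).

After op 1 (move_right): buffer="zpepcrs" (len 7), cursors c1@3 c2@4 c3@7, authorship .......
After op 2 (move_right): buffer="zpepcrs" (len 7), cursors c1@4 c2@5 c3@7, authorship .......
After op 3 (insert('c')): buffer="zpepcccrsc" (len 10), cursors c1@5 c2@7 c3@10, authorship ....1.2..3
After op 4 (add_cursor(6)): buffer="zpepcccrsc" (len 10), cursors c1@5 c4@6 c2@7 c3@10, authorship ....1.2..3
After op 5 (insert('o')): buffer="zpepcococorsco" (len 14), cursors c1@6 c4@8 c2@10 c3@14, authorship ....11.422..33
After op 6 (insert('y')): buffer="zpepcoycoycoyrscoy" (len 18), cursors c1@7 c4@10 c2@13 c3@18, authorship ....111.44222..333
After op 7 (insert('q')): buffer="zpepcoyqcoyqcoyqrscoyq" (len 22), cursors c1@8 c4@12 c2@16 c3@22, authorship ....1111.4442222..3333
After op 8 (insert('v')): buffer="zpepcoyqvcoyqvcoyqvrscoyqv" (len 26), cursors c1@9 c4@14 c2@19 c3@26, authorship ....11111.444422222..33333

Answer: 9 19 26 14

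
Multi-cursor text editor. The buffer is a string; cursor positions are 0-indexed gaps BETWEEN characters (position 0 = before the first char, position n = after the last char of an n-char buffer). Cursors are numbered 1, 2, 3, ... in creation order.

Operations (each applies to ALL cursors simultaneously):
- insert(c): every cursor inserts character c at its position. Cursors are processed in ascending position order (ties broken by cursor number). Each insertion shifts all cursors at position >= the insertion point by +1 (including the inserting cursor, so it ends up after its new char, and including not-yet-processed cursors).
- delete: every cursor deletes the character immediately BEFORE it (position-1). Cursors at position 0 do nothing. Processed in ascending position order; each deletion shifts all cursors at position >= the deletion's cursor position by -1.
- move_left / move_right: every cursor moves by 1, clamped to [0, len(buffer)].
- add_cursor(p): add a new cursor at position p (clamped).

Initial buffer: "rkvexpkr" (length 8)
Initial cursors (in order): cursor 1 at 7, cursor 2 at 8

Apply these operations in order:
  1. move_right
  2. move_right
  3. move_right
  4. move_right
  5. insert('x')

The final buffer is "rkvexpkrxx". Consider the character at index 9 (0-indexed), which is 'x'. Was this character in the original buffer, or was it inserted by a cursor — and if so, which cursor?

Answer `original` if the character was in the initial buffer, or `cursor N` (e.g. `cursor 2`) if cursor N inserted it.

Answer: cursor 2

Derivation:
After op 1 (move_right): buffer="rkvexpkr" (len 8), cursors c1@8 c2@8, authorship ........
After op 2 (move_right): buffer="rkvexpkr" (len 8), cursors c1@8 c2@8, authorship ........
After op 3 (move_right): buffer="rkvexpkr" (len 8), cursors c1@8 c2@8, authorship ........
After op 4 (move_right): buffer="rkvexpkr" (len 8), cursors c1@8 c2@8, authorship ........
After op 5 (insert('x')): buffer="rkvexpkrxx" (len 10), cursors c1@10 c2@10, authorship ........12
Authorship (.=original, N=cursor N): . . . . . . . . 1 2
Index 9: author = 2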